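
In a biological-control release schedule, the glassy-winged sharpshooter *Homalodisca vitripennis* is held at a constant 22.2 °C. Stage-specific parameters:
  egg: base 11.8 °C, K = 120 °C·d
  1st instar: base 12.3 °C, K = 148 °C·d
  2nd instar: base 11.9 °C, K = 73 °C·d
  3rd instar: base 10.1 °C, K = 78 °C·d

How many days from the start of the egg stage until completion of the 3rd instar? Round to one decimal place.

egg: 120 / (22.2 − 11.8) = 120 / 10.4 = 11.538 d.
1st instar: 148 / (22.2 − 12.3) = 148 / 9.9 = 14.949 d.
2nd instar: 73 / (22.2 − 11.9) = 73 / 10.3 = 7.087 d.
3rd instar: 78 / (22.2 − 10.1) = 78 / 12.1 = 6.446 d.
Sum = 40.022 ≈ 40.0 days.

40.0 days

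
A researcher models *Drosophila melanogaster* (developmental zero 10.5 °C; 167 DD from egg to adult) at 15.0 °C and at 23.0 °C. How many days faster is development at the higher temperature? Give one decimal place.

At 15.0 °C: 167 / (15.0 − 10.5) = 167 / 4.5 = 37.111 d.
At 23.0 °C: 167 / (23.0 − 10.5) = 167 / 12.5 = 13.360 d.
Difference = |37.111 − 13.360| = 23.751 ≈ 23.8 days.

23.8 days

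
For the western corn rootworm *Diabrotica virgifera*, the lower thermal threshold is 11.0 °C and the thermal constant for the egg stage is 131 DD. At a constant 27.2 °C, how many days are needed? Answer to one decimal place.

Daily accumulation = 27.2 − 11.0 = 16.2 DD/day.
Duration = 131 / 16.2 = 8.086 ≈ 8.1 days.

8.1 days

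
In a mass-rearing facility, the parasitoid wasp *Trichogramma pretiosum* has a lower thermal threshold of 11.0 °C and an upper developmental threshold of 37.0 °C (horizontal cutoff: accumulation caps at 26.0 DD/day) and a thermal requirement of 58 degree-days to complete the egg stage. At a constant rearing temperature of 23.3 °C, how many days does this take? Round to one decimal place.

Daily accumulation = 23.3 − 11.0 = 12.3 DD/day.
Duration = 58 / 12.3 = 4.715 ≈ 4.7 days.

4.7 days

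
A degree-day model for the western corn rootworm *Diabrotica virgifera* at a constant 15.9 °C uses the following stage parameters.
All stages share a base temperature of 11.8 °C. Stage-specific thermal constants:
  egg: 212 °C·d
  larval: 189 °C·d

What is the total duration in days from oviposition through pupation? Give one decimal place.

97.8 days

Daily accumulation at 15.9 °C = 15.9 − 11.8 = 4.1 DD/day.
Total K = 212 + 189 = 401 DD.
Total duration = 401 / 4.1 = 97.805 ≈ 97.8 days.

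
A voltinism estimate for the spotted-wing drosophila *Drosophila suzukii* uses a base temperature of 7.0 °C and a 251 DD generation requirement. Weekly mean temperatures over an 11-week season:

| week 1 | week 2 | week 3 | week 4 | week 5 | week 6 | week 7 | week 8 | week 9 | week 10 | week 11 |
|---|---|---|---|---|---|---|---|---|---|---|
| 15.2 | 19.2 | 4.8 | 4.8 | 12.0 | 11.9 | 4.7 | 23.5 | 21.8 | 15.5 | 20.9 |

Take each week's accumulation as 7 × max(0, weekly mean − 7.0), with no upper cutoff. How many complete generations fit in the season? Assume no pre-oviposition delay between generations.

Weekly DD (7 × max(0, T̄ − 7.0)): 57.4, 85.4, 0.0, 0.0, 35.0, 34.3, 0.0, 115.5, 103.6, 59.5, 97.3.
Season total = 588.0 DD.
Complete generations = ⌊588.0 / 251⌋ = 2.

2 generations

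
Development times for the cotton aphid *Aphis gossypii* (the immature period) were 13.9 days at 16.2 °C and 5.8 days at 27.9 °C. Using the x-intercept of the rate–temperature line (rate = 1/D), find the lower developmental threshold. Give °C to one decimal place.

7.8 °C

Linear rate model ⇒ the product D·(T − T_b) is constant across temperatures.
13.9·(16.2 − T_b) = 5.8·(27.9 − T_b)
T_b = (13.9·16.2 − 5.8·27.9) / (13.9 − 5.8) = 63.36 / 8.1 = 7.822 °C ≈ 7.8 °C.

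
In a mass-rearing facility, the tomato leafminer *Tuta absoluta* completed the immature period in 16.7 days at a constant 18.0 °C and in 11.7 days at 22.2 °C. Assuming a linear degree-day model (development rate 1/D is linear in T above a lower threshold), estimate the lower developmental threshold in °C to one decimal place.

Equal thermal constants: D₁(T₁ − T_b) = D₂(T₂ − T_b).
16.7·(18.0 − T_b) = 11.7·(22.2 − T_b)
T_b = (16.7·18.0 − 11.7·22.2) / (16.7 − 11.7) = 40.86 / 5.0 = 8.172 °C ≈ 8.2 °C.

8.2 °C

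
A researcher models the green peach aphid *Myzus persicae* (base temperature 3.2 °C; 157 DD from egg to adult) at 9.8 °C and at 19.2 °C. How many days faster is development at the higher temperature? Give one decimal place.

14.0 days

At 9.8 °C: 157 / (9.8 − 3.2) = 157 / 6.6 = 23.788 d.
At 19.2 °C: 157 / (19.2 − 3.2) = 157 / 16.0 = 9.812 d.
Difference = |23.788 − 9.812| = 13.975 ≈ 14.0 days.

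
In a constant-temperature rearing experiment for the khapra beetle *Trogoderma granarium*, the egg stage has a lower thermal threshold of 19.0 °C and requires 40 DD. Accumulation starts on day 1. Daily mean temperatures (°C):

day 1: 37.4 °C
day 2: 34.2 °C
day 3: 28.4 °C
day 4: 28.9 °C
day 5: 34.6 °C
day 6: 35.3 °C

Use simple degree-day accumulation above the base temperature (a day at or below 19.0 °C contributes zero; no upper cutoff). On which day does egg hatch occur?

day 3

Daily DD above 19.0 °C: 18.4, 15.2, 9.4, 9.9, 15.6, 16.3.
Cumulative: 18.4, 33.6, 43.0, 52.9, 68.5, 84.8.
The total first reaches 40 DD on day 3.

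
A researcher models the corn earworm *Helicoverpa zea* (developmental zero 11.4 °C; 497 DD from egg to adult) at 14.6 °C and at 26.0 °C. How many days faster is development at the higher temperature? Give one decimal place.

At 14.6 °C: 497 / (14.6 − 11.4) = 497 / 3.2 = 155.313 d.
At 26.0 °C: 497 / (26.0 − 11.4) = 497 / 14.6 = 34.041 d.
Difference = |155.313 − 34.041| = 121.271 ≈ 121.3 days.

121.3 days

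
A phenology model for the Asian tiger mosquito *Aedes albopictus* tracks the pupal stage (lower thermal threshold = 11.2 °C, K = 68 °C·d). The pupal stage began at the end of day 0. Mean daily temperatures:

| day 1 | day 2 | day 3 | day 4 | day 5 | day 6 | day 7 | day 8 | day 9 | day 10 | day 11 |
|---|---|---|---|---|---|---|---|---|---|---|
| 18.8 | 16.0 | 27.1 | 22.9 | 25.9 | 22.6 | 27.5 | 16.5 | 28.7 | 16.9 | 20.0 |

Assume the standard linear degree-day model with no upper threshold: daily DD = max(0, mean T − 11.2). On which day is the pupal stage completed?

Daily DD above 11.2 °C: 7.6, 4.8, 15.9, 11.7, 14.7, 11.4, 16.3, 5.3, 17.5, 5.7, 8.8.
Cumulative: 7.6, 12.4, 28.3, 40.0, 54.7, 66.1, 82.4, 87.7, 105.2, 110.9, 119.7.
The total first reaches 68 DD on day 7.

day 7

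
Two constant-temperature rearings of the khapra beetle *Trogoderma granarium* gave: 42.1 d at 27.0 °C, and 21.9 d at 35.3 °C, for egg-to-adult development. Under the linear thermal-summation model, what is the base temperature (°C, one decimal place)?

Equal thermal constants: D₁(T₁ − T_b) = D₂(T₂ − T_b).
42.1·(27.0 − T_b) = 21.9·(35.3 − T_b)
T_b = (42.1·27.0 − 21.9·35.3) / (42.1 − 21.9) = 363.63 / 20.2 = 18.001 °C ≈ 18.0 °C.

18.0 °C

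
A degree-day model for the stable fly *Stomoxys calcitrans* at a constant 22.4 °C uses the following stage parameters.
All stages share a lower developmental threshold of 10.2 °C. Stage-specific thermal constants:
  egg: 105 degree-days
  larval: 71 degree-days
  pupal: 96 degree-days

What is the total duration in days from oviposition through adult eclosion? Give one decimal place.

Daily accumulation at 22.4 °C = 22.4 − 10.2 = 12.2 DD/day.
Total K = 105 + 71 + 96 = 272 DD.
Total duration = 272 / 12.2 = 22.295 ≈ 22.3 days.

22.3 days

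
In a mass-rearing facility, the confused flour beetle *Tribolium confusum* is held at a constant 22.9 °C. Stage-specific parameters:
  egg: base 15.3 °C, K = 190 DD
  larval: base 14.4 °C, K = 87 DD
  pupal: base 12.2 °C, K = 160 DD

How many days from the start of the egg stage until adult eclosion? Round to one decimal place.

50.2 days

egg: 190 / (22.9 − 15.3) = 190 / 7.6 = 25.000 d.
larval: 87 / (22.9 − 14.4) = 87 / 8.5 = 10.235 d.
pupal: 160 / (22.9 − 12.2) = 160 / 10.7 = 14.953 d.
Sum = 50.189 ≈ 50.2 days.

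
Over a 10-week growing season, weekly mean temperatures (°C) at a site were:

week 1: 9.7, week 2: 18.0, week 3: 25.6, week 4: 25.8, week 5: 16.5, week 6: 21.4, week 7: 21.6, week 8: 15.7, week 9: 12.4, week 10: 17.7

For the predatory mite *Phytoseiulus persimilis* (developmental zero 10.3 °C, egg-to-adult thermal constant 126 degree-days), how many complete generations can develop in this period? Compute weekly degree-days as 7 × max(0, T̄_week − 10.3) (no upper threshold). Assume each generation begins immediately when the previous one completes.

Weekly DD (7 × max(0, T̄ − 10.3)): 0.0, 53.9, 107.1, 108.5, 43.4, 77.7, 79.1, 37.8, 14.7, 51.8.
Season total = 574.0 DD.
Complete generations = ⌊574.0 / 126⌋ = 4.

4 generations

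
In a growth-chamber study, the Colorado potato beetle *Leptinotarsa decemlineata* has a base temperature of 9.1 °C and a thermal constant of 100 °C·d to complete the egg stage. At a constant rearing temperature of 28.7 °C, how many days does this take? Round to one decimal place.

Daily accumulation = 28.7 − 9.1 = 19.6 DD/day.
Duration = 100 / 19.6 = 5.102 ≈ 5.1 days.

5.1 days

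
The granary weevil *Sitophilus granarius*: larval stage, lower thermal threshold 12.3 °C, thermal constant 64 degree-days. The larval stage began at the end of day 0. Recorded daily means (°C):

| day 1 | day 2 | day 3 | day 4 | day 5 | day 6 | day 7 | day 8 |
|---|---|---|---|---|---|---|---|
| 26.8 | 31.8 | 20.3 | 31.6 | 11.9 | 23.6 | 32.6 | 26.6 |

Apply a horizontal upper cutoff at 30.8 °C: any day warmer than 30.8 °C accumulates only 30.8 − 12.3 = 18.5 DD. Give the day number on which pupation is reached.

Daily DD above 12.3 °C (capped at 18.5): 14.5, 18.5, 8.0, 18.5, 0.0, 11.3, 18.5, 14.3.
Cumulative: 14.5, 33.0, 41.0, 59.5, 59.5, 70.8, 89.3, 103.6.
The total first reaches 64 DD on day 6.

day 6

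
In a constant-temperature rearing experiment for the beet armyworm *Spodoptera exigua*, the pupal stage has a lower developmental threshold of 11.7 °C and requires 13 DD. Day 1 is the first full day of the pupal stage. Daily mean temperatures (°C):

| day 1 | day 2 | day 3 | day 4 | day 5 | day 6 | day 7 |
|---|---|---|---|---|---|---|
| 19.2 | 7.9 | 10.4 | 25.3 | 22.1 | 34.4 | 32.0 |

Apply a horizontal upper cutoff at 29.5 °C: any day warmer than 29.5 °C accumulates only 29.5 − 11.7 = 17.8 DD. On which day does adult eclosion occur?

day 4

Daily DD above 11.7 °C (capped at 17.8): 7.5, 0.0, 0.0, 13.6, 10.4, 17.8, 17.8.
Cumulative: 7.5, 7.5, 7.5, 21.1, 31.5, 49.3, 67.1.
The total first reaches 13 DD on day 4.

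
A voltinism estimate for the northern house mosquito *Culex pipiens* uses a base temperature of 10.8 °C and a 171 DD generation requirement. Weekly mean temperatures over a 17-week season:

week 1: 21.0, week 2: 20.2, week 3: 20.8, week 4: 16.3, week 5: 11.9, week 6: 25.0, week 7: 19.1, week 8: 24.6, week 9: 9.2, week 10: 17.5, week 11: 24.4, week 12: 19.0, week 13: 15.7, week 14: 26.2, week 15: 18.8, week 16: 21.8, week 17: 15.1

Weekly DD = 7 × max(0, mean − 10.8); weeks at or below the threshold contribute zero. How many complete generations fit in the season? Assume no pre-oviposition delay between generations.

Weekly DD (7 × max(0, T̄ − 10.8)): 71.4, 65.8, 70.0, 38.5, 7.7, 99.4, 58.1, 96.6, 0.0, 46.9, 95.2, 57.4, 34.3, 107.8, 56.0, 77.0, 30.1.
Season total = 1012.2 DD.
Complete generations = ⌊1012.2 / 171⌋ = 5.

5 generations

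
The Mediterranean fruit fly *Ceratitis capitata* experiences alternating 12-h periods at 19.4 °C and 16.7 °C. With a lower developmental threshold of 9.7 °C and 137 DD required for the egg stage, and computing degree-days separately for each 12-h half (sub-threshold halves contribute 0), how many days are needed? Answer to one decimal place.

Day half: max(0, 19.4 − 9.7) × 0.5 = 9.7 × 0.5 = 4.85 DD.
Night half: max(0, 16.7 − 9.7) × 0.5 = 7.0 × 0.5 = 3.50 DD.
Per 24 h: 8.35 DD/day.
Duration = 137 / 8.35 = 16.407 ≈ 16.4 days.

16.4 days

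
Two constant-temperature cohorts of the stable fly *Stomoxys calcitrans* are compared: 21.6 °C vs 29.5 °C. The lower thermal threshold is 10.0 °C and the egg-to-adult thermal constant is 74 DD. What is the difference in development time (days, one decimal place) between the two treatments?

At 21.6 °C: 74 / (21.6 − 10.0) = 74 / 11.6 = 6.379 d.
At 29.5 °C: 74 / (29.5 − 10.0) = 74 / 19.5 = 3.795 d.
Difference = |6.379 − 3.795| = 2.584 ≈ 2.6 days.

2.6 days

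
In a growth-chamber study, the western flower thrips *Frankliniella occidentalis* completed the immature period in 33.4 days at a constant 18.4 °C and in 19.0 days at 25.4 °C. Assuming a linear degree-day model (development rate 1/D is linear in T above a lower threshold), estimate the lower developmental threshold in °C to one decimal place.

9.2 °C

Linear rate model ⇒ the product D·(T − T_b) is constant across temperatures.
33.4·(18.4 − T_b) = 19.0·(25.4 − T_b)
T_b = (33.4·18.4 − 19.0·25.4) / (33.4 − 19.0) = 131.96 / 14.4 = 9.164 °C ≈ 9.2 °C.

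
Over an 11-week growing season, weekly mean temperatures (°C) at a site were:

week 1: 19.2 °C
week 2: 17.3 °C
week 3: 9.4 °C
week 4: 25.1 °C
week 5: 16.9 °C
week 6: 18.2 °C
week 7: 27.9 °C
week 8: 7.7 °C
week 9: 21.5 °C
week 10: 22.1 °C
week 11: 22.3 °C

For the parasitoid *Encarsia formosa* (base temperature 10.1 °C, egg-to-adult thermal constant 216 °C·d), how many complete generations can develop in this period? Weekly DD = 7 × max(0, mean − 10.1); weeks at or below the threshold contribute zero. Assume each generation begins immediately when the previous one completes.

Weekly DD (7 × max(0, T̄ − 10.1)): 63.7, 50.4, 0.0, 105.0, 47.6, 56.7, 124.6, 0.0, 79.8, 84.0, 85.4.
Season total = 697.2 DD.
Complete generations = ⌊697.2 / 216⌋ = 3.

3 generations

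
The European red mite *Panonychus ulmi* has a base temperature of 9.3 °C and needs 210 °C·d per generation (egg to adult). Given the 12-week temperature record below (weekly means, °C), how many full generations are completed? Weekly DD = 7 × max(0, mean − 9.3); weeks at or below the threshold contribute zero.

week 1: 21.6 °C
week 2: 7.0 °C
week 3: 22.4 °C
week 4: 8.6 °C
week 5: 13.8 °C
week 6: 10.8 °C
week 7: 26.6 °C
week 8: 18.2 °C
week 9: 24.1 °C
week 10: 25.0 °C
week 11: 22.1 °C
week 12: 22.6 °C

Weekly DD (7 × max(0, T̄ − 9.3)): 86.1, 0.0, 91.7, 0.0, 31.5, 10.5, 121.1, 62.3, 103.6, 109.9, 89.6, 93.1.
Season total = 799.4 DD.
Complete generations = ⌊799.4 / 210⌋ = 3.

3 generations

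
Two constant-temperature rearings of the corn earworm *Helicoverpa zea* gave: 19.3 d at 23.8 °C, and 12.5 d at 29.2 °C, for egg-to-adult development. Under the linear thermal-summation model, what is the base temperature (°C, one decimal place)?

13.9 °C

Linear rate model ⇒ the product D·(T − T_b) is constant across temperatures.
19.3·(23.8 − T_b) = 12.5·(29.2 − T_b)
T_b = (19.3·23.8 − 12.5·29.2) / (19.3 − 12.5) = 94.34 / 6.8 = 13.874 °C ≈ 13.9 °C.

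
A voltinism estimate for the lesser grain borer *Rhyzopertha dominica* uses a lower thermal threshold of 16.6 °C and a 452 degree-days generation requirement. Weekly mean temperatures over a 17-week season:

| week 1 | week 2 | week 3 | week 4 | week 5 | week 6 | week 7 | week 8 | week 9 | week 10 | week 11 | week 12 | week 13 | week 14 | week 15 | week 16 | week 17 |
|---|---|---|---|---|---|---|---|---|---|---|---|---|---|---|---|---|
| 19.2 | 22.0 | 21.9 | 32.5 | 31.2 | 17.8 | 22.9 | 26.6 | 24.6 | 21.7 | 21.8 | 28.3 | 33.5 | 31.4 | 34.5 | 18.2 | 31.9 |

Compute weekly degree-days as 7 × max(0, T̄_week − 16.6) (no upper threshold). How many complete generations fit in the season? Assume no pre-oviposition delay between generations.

2 generations

Weekly DD (7 × max(0, T̄ − 16.6)): 18.2, 37.8, 37.1, 111.3, 102.2, 8.4, 44.1, 70.0, 56.0, 35.7, 36.4, 81.9, 118.3, 103.6, 125.3, 11.2, 107.1.
Season total = 1104.6 DD.
Complete generations = ⌊1104.6 / 452⌋ = 2.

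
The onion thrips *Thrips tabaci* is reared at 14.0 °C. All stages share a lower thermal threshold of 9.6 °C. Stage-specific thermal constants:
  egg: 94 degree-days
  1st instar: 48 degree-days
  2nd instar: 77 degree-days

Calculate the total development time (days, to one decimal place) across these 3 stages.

Daily accumulation at 14.0 °C = 14.0 − 9.6 = 4.4 DD/day.
Total K = 94 + 48 + 77 = 219 DD.
Total duration = 219 / 4.4 = 49.773 ≈ 49.8 days.

49.8 days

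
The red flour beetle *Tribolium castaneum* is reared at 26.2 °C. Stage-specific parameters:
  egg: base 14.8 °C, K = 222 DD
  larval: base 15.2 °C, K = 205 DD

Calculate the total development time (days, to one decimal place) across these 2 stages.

egg: 222 / (26.2 − 14.8) = 222 / 11.4 = 19.474 d.
larval: 205 / (26.2 − 15.2) = 205 / 11.0 = 18.636 d.
Sum = 38.110 ≈ 38.1 days.

38.1 days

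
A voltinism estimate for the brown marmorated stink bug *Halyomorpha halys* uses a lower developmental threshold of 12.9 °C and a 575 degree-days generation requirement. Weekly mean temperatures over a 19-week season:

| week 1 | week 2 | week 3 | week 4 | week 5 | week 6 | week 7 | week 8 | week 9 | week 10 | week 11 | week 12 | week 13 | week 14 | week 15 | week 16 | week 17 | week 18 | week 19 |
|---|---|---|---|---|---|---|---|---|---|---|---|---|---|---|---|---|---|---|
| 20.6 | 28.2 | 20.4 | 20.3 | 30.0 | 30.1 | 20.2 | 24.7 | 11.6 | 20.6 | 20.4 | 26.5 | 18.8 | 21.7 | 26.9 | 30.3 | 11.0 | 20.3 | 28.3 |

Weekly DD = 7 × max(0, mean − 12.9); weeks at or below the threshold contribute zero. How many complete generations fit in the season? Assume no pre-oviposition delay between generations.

Weekly DD (7 × max(0, T̄ − 12.9)): 53.9, 107.1, 52.5, 51.8, 119.7, 120.4, 51.1, 82.6, 0.0, 53.9, 52.5, 95.2, 41.3, 61.6, 98.0, 121.8, 0.0, 51.8, 107.8.
Season total = 1323.0 DD.
Complete generations = ⌊1323.0 / 575⌋ = 2.

2 generations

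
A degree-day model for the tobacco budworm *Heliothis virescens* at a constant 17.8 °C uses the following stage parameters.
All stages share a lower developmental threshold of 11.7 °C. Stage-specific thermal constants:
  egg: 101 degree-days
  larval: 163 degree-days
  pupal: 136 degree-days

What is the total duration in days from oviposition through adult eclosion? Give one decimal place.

Daily accumulation at 17.8 °C = 17.8 − 11.7 = 6.1 DD/day.
Total K = 101 + 163 + 136 = 400 DD.
Total duration = 400 / 6.1 = 65.574 ≈ 65.6 days.

65.6 days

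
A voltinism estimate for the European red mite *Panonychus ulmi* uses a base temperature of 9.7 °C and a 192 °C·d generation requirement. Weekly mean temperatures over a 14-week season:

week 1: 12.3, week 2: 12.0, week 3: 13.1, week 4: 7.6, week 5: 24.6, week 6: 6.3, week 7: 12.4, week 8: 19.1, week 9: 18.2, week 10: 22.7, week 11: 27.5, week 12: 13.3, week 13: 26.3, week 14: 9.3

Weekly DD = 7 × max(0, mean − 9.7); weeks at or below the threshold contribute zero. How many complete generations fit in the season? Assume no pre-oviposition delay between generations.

Weekly DD (7 × max(0, T̄ − 9.7)): 18.2, 16.1, 23.8, 0.0, 104.3, 0.0, 18.9, 65.8, 59.5, 91.0, 124.6, 25.2, 116.2, 0.0.
Season total = 663.6 DD.
Complete generations = ⌊663.6 / 192⌋ = 3.

3 generations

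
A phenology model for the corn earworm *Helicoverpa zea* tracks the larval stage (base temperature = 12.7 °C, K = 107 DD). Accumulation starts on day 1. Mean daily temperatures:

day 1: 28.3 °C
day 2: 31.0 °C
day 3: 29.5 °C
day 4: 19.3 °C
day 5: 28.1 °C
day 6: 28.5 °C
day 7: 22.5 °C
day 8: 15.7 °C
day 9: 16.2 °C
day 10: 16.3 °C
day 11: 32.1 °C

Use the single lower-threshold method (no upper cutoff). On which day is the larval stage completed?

Daily DD above 12.7 °C: 15.6, 18.3, 16.8, 6.6, 15.4, 15.8, 9.8, 3.0, 3.5, 3.6, 19.4.
Cumulative: 15.6, 33.9, 50.7, 57.3, 72.7, 88.5, 98.3, 101.3, 104.8, 108.4, 127.8.
The total first reaches 107 DD on day 10.

day 10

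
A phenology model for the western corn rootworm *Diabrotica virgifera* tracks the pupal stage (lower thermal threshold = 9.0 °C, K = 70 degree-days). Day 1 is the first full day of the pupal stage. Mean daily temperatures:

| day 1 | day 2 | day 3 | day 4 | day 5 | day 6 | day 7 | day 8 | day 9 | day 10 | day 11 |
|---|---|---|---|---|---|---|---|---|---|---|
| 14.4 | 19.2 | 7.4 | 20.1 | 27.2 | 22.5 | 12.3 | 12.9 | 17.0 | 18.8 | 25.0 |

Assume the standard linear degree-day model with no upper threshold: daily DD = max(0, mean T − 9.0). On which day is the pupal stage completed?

Daily DD above 9.0 °C: 5.4, 10.2, 0.0, 11.1, 18.2, 13.5, 3.3, 3.9, 8.0, 9.8, 16.0.
Cumulative: 5.4, 15.6, 15.6, 26.7, 44.9, 58.4, 61.7, 65.6, 73.6, 83.4, 99.4.
The total first reaches 70 DD on day 9.

day 9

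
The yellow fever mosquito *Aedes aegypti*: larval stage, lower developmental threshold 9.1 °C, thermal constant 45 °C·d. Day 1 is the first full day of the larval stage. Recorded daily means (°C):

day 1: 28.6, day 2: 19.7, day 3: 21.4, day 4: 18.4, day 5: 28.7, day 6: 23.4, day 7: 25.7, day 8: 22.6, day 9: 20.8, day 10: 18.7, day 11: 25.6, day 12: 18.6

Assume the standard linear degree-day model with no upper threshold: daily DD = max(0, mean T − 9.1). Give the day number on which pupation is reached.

day 4

Daily DD above 9.1 °C: 19.5, 10.6, 12.3, 9.3, 19.6, 14.3, 16.6, 13.5, 11.7, 9.6, 16.5, 9.5.
Cumulative: 19.5, 30.1, 42.4, 51.7, 71.3, 85.6, 102.2, 115.7, 127.4, 137.0, 153.5, 163.0.
The total first reaches 45 DD on day 4.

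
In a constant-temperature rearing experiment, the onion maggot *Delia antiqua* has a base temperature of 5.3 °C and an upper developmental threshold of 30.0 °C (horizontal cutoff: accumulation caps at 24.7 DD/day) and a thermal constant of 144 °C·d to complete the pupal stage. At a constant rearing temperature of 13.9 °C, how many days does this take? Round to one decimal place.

16.7 days

Daily accumulation = 13.9 − 5.3 = 8.6 DD/day.
Duration = 144 / 8.6 = 16.744 ≈ 16.7 days.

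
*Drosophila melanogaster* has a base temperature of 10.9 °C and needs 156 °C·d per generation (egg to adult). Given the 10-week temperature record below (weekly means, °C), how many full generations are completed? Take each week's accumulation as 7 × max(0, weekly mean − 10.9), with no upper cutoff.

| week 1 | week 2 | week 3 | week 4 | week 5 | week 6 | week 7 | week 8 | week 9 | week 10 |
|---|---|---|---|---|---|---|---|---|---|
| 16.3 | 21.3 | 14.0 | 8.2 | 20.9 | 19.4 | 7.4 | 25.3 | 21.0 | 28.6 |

3 generations

Weekly DD (7 × max(0, T̄ − 10.9)): 37.8, 72.8, 21.7, 0.0, 70.0, 59.5, 0.0, 100.8, 70.7, 123.9.
Season total = 557.2 DD.
Complete generations = ⌊557.2 / 156⌋ = 3.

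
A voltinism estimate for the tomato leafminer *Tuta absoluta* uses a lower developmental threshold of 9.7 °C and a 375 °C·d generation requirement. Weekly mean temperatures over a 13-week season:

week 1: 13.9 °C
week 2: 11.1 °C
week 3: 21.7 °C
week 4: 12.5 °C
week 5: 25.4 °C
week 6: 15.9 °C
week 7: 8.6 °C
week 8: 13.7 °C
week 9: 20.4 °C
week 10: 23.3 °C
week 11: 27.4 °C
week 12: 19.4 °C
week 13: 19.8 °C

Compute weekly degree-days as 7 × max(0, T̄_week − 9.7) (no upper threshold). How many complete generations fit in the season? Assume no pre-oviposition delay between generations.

2 generations

Weekly DD (7 × max(0, T̄ − 9.7)): 29.4, 9.8, 84.0, 19.6, 109.9, 43.4, 0.0, 28.0, 74.9, 95.2, 123.9, 67.9, 70.7.
Season total = 756.7 DD.
Complete generations = ⌊756.7 / 375⌋ = 2.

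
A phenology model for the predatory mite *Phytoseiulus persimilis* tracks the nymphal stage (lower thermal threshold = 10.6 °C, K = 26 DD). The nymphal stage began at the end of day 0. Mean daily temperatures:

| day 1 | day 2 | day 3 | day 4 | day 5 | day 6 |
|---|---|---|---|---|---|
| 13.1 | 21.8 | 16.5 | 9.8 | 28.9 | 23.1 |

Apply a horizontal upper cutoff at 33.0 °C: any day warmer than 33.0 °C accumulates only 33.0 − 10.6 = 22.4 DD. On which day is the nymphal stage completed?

Daily DD above 10.6 °C (capped at 22.4): 2.5, 11.2, 5.9, 0.0, 18.3, 12.5.
Cumulative: 2.5, 13.7, 19.6, 19.6, 37.9, 50.4.
The total first reaches 26 DD on day 5.

day 5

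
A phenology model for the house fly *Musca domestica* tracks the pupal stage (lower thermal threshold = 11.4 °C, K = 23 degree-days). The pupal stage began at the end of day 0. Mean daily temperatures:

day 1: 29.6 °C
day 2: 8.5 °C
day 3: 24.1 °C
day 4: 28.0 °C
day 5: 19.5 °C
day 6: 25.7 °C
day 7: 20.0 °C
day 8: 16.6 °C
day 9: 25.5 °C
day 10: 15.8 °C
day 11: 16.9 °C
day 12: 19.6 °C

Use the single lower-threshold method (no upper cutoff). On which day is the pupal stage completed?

Daily DD above 11.4 °C: 18.2, 0.0, 12.7, 16.6, 8.1, 14.3, 8.6, 5.2, 14.1, 4.4, 5.5, 8.2.
Cumulative: 18.2, 18.2, 30.9, 47.5, 55.6, 69.9, 78.5, 83.7, 97.8, 102.2, 107.7, 115.9.
The total first reaches 23 DD on day 3.

day 3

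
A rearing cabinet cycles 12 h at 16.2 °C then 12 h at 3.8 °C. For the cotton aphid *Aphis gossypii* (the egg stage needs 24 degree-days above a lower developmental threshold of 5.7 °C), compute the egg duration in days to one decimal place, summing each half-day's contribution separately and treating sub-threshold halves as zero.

4.6 days

Day half: max(0, 16.2 − 5.7) × 0.5 = 10.5 × 0.5 = 5.25 DD.
Night half: max(0, 3.8 − 5.7) × 0.5 = 0.0 × 0.5 = 0.00 DD.
Per 24 h: 5.25 DD/day.
Duration = 24 / 5.25 = 4.571 ≈ 4.6 days.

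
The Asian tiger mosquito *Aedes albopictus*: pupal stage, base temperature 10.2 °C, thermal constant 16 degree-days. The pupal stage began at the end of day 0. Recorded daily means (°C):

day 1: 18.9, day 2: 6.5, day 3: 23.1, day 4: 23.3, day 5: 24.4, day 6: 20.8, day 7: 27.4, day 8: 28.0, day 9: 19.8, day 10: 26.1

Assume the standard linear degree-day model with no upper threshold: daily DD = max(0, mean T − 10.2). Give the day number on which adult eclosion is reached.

day 3

Daily DD above 10.2 °C: 8.7, 0.0, 12.9, 13.1, 14.2, 10.6, 17.2, 17.8, 9.6, 15.9.
Cumulative: 8.7, 8.7, 21.6, 34.7, 48.9, 59.5, 76.7, 94.5, 104.1, 120.0.
The total first reaches 16 DD on day 3.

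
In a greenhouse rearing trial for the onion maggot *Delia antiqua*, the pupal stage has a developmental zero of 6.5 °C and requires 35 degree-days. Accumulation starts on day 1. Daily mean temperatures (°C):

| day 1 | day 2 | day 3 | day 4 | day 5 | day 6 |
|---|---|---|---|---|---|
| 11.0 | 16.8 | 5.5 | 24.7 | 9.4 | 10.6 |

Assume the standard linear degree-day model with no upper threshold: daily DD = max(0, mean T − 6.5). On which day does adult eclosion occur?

Daily DD above 6.5 °C: 4.5, 10.3, 0.0, 18.2, 2.9, 4.1.
Cumulative: 4.5, 14.8, 14.8, 33.0, 35.9, 40.0.
The total first reaches 35 DD on day 5.

day 5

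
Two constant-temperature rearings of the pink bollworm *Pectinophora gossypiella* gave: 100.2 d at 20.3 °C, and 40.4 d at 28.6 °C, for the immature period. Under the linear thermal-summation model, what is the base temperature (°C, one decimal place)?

14.7 °C

Equal thermal constants: D₁(T₁ − T_b) = D₂(T₂ − T_b).
100.2·(20.3 − T_b) = 40.4·(28.6 − T_b)
T_b = (100.2·20.3 − 40.4·28.6) / (100.2 − 40.4) = 878.62 / 59.8 = 14.693 °C ≈ 14.7 °C.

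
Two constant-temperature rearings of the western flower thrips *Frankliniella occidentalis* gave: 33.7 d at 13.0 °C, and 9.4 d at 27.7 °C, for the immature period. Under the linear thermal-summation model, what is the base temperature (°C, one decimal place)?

7.3 °C

Under the model K = D·(T − T_b), so D₁·(T₁ − T_b) = D₂·(T₂ − T_b).
33.7·(13.0 − T_b) = 9.4·(27.7 − T_b)
T_b = (33.7·13.0 − 9.4·27.7) / (33.7 − 9.4) = 177.72 / 24.3 = 7.314 °C ≈ 7.3 °C.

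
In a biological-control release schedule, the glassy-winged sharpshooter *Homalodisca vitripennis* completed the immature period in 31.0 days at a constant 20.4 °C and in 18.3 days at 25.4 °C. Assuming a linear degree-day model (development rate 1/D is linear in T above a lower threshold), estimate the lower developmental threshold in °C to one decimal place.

Under the model K = D·(T − T_b), so D₁·(T₁ − T_b) = D₂·(T₂ − T_b).
31.0·(20.4 − T_b) = 18.3·(25.4 − T_b)
T_b = (31.0·20.4 − 18.3·25.4) / (31.0 − 18.3) = 167.58 / 12.7 = 13.195 °C ≈ 13.2 °C.

13.2 °C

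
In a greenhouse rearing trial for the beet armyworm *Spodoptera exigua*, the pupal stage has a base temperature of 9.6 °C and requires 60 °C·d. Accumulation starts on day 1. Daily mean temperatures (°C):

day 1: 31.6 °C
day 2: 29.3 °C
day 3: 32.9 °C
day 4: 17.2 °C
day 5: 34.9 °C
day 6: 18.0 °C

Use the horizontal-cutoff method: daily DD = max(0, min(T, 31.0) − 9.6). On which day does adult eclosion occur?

Daily DD above 9.6 °C (capped at 21.4): 21.4, 19.7, 21.4, 7.6, 21.4, 8.4.
Cumulative: 21.4, 41.1, 62.5, 70.1, 91.5, 99.9.
The total first reaches 60 DD on day 3.

day 3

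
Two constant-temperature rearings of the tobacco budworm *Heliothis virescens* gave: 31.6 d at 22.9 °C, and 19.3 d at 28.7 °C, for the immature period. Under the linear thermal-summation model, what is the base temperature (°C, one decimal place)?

13.8 °C

Equal thermal constants: D₁(T₁ − T_b) = D₂(T₂ − T_b).
31.6·(22.9 − T_b) = 19.3·(28.7 − T_b)
T_b = (31.6·22.9 − 19.3·28.7) / (31.6 − 19.3) = 169.73 / 12.3 = 13.799 °C ≈ 13.8 °C.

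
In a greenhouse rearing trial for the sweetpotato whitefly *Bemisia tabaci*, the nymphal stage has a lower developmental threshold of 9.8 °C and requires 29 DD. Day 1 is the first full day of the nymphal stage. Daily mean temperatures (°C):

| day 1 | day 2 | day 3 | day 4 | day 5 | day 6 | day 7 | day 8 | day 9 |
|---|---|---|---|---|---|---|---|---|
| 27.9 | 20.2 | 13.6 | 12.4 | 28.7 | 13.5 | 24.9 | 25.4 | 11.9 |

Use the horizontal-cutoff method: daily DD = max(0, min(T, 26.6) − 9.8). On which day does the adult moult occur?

day 3

Daily DD above 9.8 °C (capped at 16.8): 16.8, 10.4, 3.8, 2.6, 16.8, 3.7, 15.1, 15.6, 2.1.
Cumulative: 16.8, 27.2, 31.0, 33.6, 50.4, 54.1, 69.2, 84.8, 86.9.
The total first reaches 29 DD on day 3.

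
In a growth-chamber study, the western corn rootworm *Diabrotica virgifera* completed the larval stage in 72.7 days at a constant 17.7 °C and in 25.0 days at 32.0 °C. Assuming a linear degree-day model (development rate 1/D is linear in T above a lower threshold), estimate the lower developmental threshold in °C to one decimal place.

10.2 °C

Equal thermal constants: D₁(T₁ − T_b) = D₂(T₂ − T_b).
72.7·(17.7 − T_b) = 25.0·(32.0 − T_b)
T_b = (72.7·17.7 − 25.0·32.0) / (72.7 − 25.0) = 486.79 / 47.7 = 10.205 °C ≈ 10.2 °C.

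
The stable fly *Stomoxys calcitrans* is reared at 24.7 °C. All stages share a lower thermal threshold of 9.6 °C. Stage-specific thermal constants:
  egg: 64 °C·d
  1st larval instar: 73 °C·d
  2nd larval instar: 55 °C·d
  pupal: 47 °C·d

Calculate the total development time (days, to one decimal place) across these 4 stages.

Daily accumulation at 24.7 °C = 24.7 − 9.6 = 15.1 DD/day.
Total K = 64 + 73 + 55 + 47 = 239 DD.
Total duration = 239 / 15.1 = 15.828 ≈ 15.8 days.

15.8 days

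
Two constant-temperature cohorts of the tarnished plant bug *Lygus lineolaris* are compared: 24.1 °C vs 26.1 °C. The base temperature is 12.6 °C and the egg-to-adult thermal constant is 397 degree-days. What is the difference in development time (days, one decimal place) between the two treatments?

5.1 days

At 24.1 °C: 397 / (24.1 − 12.6) = 397 / 11.5 = 34.522 d.
At 26.1 °C: 397 / (26.1 − 12.6) = 397 / 13.5 = 29.407 d.
Difference = |34.522 − 29.407| = 5.114 ≈ 5.1 days.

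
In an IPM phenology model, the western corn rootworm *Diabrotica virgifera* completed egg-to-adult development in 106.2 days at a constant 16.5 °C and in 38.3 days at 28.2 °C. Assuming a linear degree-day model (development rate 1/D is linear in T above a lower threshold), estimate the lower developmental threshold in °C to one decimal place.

9.9 °C

Under the model K = D·(T − T_b), so D₁·(T₁ − T_b) = D₂·(T₂ − T_b).
106.2·(16.5 − T_b) = 38.3·(28.2 − T_b)
T_b = (106.2·16.5 − 38.3·28.2) / (106.2 − 38.3) = 672.24 / 67.9 = 9.900 °C ≈ 9.9 °C.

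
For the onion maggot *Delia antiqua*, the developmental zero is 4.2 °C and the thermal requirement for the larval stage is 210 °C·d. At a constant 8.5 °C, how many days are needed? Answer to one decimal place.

Daily accumulation = 8.5 − 4.2 = 4.3 DD/day.
Duration = 210 / 4.3 = 48.837 ≈ 48.8 days.

48.8 days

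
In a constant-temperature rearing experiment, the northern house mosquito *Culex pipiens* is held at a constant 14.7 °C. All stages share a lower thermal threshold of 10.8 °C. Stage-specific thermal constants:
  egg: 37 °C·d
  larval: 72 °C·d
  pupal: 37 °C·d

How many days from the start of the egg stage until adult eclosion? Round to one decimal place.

Daily accumulation at 14.7 °C = 14.7 − 10.8 = 3.9 DD/day.
Total K = 37 + 72 + 37 = 146 DD.
Total duration = 146 / 3.9 = 37.436 ≈ 37.4 days.

37.4 days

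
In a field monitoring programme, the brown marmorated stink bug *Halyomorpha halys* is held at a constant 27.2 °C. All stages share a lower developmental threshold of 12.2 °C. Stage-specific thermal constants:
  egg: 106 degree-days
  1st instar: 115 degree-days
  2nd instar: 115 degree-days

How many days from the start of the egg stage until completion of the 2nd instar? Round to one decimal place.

Daily accumulation at 27.2 °C = 27.2 − 12.2 = 15.0 DD/day.
Total K = 106 + 115 + 115 = 336 DD.
Total duration = 336 / 15.0 = 22.400 ≈ 22.4 days.

22.4 days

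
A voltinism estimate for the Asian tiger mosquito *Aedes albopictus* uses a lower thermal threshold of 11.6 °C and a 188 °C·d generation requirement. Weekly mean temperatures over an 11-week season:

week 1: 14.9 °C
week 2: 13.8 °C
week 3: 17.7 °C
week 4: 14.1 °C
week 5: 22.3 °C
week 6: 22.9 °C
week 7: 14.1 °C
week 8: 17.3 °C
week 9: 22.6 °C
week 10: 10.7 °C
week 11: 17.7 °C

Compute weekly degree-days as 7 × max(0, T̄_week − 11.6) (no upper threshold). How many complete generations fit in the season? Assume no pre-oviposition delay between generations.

2 generations

Weekly DD (7 × max(0, T̄ − 11.6)): 23.1, 15.4, 42.7, 17.5, 74.9, 79.1, 17.5, 39.9, 77.0, 0.0, 42.7.
Season total = 429.8 DD.
Complete generations = ⌊429.8 / 188⌋ = 2.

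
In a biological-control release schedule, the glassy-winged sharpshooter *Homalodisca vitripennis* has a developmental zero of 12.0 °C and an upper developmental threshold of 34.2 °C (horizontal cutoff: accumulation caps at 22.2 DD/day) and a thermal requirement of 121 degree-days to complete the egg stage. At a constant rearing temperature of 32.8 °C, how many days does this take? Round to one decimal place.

5.8 days

Daily accumulation = 32.8 − 12.0 = 20.8 DD/day.
Duration = 121 / 20.8 = 5.817 ≈ 5.8 days.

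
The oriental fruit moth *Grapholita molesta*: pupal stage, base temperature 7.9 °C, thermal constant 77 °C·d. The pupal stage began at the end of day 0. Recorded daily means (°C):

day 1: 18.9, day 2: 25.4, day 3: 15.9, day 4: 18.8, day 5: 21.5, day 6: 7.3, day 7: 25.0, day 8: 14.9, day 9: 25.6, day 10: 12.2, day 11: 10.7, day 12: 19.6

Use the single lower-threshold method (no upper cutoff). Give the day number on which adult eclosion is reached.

Daily DD above 7.9 °C: 11.0, 17.5, 8.0, 10.9, 13.6, 0.0, 17.1, 7.0, 17.7, 4.3, 2.8, 11.7.
Cumulative: 11.0, 28.5, 36.5, 47.4, 61.0, 61.0, 78.1, 85.1, 102.8, 107.1, 109.9, 121.6.
The total first reaches 77 DD on day 7.

day 7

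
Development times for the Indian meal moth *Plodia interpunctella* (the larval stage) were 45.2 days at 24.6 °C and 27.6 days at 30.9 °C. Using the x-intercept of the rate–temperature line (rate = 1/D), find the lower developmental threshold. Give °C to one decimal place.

Equal thermal constants: D₁(T₁ − T_b) = D₂(T₂ − T_b).
45.2·(24.6 − T_b) = 27.6·(30.9 − T_b)
T_b = (45.2·24.6 − 27.6·30.9) / (45.2 − 27.6) = 259.08 / 17.6 = 14.720 °C ≈ 14.7 °C.

14.7 °C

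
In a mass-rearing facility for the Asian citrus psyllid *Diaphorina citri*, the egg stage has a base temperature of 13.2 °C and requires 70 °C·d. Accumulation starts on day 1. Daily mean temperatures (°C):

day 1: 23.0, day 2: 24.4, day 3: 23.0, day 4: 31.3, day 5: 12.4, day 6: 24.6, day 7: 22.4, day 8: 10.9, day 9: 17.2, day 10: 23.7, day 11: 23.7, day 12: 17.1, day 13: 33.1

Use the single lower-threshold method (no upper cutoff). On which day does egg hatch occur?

Daily DD above 13.2 °C: 9.8, 11.2, 9.8, 18.1, 0.0, 11.4, 9.2, 0.0, 4.0, 10.5, 10.5, 3.9, 19.9.
Cumulative: 9.8, 21.0, 30.8, 48.9, 48.9, 60.3, 69.5, 69.5, 73.5, 84.0, 94.5, 98.4, 118.3.
The total first reaches 70 DD on day 9.

day 9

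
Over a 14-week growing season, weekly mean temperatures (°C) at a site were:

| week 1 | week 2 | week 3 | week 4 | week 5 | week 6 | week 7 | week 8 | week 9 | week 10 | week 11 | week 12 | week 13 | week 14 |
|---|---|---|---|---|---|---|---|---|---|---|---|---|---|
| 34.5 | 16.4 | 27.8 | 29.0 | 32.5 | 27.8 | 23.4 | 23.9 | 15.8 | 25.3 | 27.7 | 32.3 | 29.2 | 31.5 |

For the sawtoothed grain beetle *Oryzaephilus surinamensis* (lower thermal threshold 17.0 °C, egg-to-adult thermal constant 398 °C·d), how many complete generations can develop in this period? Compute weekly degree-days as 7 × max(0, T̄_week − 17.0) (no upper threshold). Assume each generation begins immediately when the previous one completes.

Weekly DD (7 × max(0, T̄ − 17.0)): 122.5, 0.0, 75.6, 84.0, 108.5, 75.6, 44.8, 48.3, 0.0, 58.1, 74.9, 107.1, 85.4, 101.5.
Season total = 986.3 DD.
Complete generations = ⌊986.3 / 398⌋ = 2.

2 generations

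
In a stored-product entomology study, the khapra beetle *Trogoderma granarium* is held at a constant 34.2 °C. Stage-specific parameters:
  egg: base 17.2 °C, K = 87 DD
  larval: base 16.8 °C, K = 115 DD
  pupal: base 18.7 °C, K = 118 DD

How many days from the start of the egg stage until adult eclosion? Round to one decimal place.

egg: 87 / (34.2 − 17.2) = 87 / 17.0 = 5.118 d.
larval: 115 / (34.2 − 16.8) = 115 / 17.4 = 6.609 d.
pupal: 118 / (34.2 − 18.7) = 118 / 15.5 = 7.613 d.
Sum = 19.340 ≈ 19.3 days.

19.3 days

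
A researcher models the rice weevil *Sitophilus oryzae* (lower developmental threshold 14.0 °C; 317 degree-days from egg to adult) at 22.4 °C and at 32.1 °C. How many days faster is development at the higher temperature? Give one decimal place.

20.2 days

At 22.4 °C: 317 / (22.4 − 14.0) = 317 / 8.4 = 37.738 d.
At 32.1 °C: 317 / (32.1 − 14.0) = 317 / 18.1 = 17.514 d.
Difference = |37.738 − 17.514| = 20.224 ≈ 20.2 days.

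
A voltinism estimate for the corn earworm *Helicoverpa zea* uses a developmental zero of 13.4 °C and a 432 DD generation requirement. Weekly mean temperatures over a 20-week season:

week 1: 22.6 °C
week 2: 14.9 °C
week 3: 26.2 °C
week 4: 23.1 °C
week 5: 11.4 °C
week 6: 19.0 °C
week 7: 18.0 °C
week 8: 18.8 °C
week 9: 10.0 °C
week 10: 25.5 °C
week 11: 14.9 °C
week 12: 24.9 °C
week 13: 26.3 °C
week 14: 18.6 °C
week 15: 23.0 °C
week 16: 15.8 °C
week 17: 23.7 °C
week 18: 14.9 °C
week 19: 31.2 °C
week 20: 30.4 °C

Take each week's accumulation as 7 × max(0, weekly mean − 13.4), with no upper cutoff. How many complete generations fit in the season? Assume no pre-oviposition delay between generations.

2 generations

Weekly DD (7 × max(0, T̄ − 13.4)): 64.4, 10.5, 89.6, 67.9, 0.0, 39.2, 32.2, 37.8, 0.0, 84.7, 10.5, 80.5, 90.3, 36.4, 67.2, 16.8, 72.1, 10.5, 124.6, 119.0.
Season total = 1054.2 DD.
Complete generations = ⌊1054.2 / 432⌋ = 2.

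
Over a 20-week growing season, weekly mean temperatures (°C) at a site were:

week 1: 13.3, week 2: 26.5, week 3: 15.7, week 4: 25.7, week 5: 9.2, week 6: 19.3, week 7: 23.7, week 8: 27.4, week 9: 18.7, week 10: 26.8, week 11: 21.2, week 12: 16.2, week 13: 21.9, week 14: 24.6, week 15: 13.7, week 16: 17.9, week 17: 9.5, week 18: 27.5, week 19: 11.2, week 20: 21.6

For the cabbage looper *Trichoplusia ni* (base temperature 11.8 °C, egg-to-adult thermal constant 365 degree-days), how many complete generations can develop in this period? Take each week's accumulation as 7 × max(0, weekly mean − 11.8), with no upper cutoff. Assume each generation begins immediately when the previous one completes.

Weekly DD (7 × max(0, T̄ − 11.8)): 10.5, 102.9, 27.3, 97.3, 0.0, 52.5, 83.3, 109.2, 48.3, 105.0, 65.8, 30.8, 70.7, 89.6, 13.3, 42.7, 0.0, 109.9, 0.0, 68.6.
Season total = 1127.7 DD.
Complete generations = ⌊1127.7 / 365⌋ = 3.

3 generations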